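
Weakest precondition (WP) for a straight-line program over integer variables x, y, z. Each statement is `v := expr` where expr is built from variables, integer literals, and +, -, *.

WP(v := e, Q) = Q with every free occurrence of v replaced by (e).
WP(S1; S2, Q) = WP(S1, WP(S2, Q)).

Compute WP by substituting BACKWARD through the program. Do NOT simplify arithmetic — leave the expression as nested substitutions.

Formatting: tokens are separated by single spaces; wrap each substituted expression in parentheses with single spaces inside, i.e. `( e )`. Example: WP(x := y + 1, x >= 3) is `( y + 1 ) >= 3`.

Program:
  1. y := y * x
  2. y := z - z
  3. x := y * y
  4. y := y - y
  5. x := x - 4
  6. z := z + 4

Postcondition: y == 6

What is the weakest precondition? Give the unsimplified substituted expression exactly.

post: y == 6
stmt 6: z := z + 4  -- replace 0 occurrence(s) of z with (z + 4)
  => y == 6
stmt 5: x := x - 4  -- replace 0 occurrence(s) of x with (x - 4)
  => y == 6
stmt 4: y := y - y  -- replace 1 occurrence(s) of y with (y - y)
  => ( y - y ) == 6
stmt 3: x := y * y  -- replace 0 occurrence(s) of x with (y * y)
  => ( y - y ) == 6
stmt 2: y := z - z  -- replace 2 occurrence(s) of y with (z - z)
  => ( ( z - z ) - ( z - z ) ) == 6
stmt 1: y := y * x  -- replace 0 occurrence(s) of y with (y * x)
  => ( ( z - z ) - ( z - z ) ) == 6

Answer: ( ( z - z ) - ( z - z ) ) == 6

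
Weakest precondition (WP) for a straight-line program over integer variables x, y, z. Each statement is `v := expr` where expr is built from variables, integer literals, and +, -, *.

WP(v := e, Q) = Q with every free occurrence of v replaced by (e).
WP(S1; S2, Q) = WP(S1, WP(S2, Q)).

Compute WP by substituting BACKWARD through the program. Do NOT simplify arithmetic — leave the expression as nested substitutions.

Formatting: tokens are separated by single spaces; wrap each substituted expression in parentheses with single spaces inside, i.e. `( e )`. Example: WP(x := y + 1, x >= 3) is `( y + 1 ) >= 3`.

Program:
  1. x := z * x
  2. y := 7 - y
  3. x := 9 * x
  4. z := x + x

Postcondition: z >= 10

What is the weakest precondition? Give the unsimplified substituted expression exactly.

post: z >= 10
stmt 4: z := x + x  -- replace 1 occurrence(s) of z with (x + x)
  => ( x + x ) >= 10
stmt 3: x := 9 * x  -- replace 2 occurrence(s) of x with (9 * x)
  => ( ( 9 * x ) + ( 9 * x ) ) >= 10
stmt 2: y := 7 - y  -- replace 0 occurrence(s) of y with (7 - y)
  => ( ( 9 * x ) + ( 9 * x ) ) >= 10
stmt 1: x := z * x  -- replace 2 occurrence(s) of x with (z * x)
  => ( ( 9 * ( z * x ) ) + ( 9 * ( z * x ) ) ) >= 10

Answer: ( ( 9 * ( z * x ) ) + ( 9 * ( z * x ) ) ) >= 10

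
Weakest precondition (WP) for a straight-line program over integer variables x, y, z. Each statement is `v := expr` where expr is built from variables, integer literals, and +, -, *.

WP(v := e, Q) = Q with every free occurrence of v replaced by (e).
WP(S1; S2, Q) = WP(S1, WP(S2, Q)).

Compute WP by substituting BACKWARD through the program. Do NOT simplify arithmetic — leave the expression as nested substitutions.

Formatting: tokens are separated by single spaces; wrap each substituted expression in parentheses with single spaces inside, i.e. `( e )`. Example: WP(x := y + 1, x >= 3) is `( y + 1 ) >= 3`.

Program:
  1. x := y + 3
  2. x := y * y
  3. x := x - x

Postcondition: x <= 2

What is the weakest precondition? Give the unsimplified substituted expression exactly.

Answer: ( ( y * y ) - ( y * y ) ) <= 2

Derivation:
post: x <= 2
stmt 3: x := x - x  -- replace 1 occurrence(s) of x with (x - x)
  => ( x - x ) <= 2
stmt 2: x := y * y  -- replace 2 occurrence(s) of x with (y * y)
  => ( ( y * y ) - ( y * y ) ) <= 2
stmt 1: x := y + 3  -- replace 0 occurrence(s) of x with (y + 3)
  => ( ( y * y ) - ( y * y ) ) <= 2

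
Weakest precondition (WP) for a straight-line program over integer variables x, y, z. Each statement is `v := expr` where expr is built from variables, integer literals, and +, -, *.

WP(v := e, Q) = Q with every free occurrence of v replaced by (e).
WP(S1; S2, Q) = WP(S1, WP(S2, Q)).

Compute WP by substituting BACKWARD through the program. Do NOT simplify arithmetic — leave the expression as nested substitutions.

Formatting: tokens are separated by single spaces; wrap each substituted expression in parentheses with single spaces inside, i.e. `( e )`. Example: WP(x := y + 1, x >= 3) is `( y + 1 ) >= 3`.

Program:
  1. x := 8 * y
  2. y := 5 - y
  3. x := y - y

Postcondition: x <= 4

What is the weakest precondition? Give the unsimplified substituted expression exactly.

post: x <= 4
stmt 3: x := y - y  -- replace 1 occurrence(s) of x with (y - y)
  => ( y - y ) <= 4
stmt 2: y := 5 - y  -- replace 2 occurrence(s) of y with (5 - y)
  => ( ( 5 - y ) - ( 5 - y ) ) <= 4
stmt 1: x := 8 * y  -- replace 0 occurrence(s) of x with (8 * y)
  => ( ( 5 - y ) - ( 5 - y ) ) <= 4

Answer: ( ( 5 - y ) - ( 5 - y ) ) <= 4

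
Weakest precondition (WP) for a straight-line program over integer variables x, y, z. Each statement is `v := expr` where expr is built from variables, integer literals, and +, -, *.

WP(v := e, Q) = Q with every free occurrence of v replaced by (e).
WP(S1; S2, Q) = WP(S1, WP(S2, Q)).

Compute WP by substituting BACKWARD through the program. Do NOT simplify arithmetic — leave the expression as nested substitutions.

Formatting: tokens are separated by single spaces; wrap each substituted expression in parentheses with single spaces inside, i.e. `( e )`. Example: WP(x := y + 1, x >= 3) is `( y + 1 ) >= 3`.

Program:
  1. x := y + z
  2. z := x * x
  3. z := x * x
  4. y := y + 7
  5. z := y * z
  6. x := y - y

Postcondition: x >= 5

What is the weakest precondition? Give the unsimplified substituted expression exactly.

post: x >= 5
stmt 6: x := y - y  -- replace 1 occurrence(s) of x with (y - y)
  => ( y - y ) >= 5
stmt 5: z := y * z  -- replace 0 occurrence(s) of z with (y * z)
  => ( y - y ) >= 5
stmt 4: y := y + 7  -- replace 2 occurrence(s) of y with (y + 7)
  => ( ( y + 7 ) - ( y + 7 ) ) >= 5
stmt 3: z := x * x  -- replace 0 occurrence(s) of z with (x * x)
  => ( ( y + 7 ) - ( y + 7 ) ) >= 5
stmt 2: z := x * x  -- replace 0 occurrence(s) of z with (x * x)
  => ( ( y + 7 ) - ( y + 7 ) ) >= 5
stmt 1: x := y + z  -- replace 0 occurrence(s) of x with (y + z)
  => ( ( y + 7 ) - ( y + 7 ) ) >= 5

Answer: ( ( y + 7 ) - ( y + 7 ) ) >= 5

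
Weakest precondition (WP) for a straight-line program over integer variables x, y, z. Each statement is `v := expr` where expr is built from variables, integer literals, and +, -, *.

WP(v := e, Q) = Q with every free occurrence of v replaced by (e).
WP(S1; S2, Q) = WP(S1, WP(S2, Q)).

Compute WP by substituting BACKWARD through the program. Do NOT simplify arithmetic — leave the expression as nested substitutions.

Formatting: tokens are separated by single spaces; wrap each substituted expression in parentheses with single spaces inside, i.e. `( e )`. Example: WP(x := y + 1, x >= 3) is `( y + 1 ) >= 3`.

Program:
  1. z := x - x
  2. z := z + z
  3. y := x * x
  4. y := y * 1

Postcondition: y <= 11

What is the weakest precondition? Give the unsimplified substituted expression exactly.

Answer: ( ( x * x ) * 1 ) <= 11

Derivation:
post: y <= 11
stmt 4: y := y * 1  -- replace 1 occurrence(s) of y with (y * 1)
  => ( y * 1 ) <= 11
stmt 3: y := x * x  -- replace 1 occurrence(s) of y with (x * x)
  => ( ( x * x ) * 1 ) <= 11
stmt 2: z := z + z  -- replace 0 occurrence(s) of z with (z + z)
  => ( ( x * x ) * 1 ) <= 11
stmt 1: z := x - x  -- replace 0 occurrence(s) of z with (x - x)
  => ( ( x * x ) * 1 ) <= 11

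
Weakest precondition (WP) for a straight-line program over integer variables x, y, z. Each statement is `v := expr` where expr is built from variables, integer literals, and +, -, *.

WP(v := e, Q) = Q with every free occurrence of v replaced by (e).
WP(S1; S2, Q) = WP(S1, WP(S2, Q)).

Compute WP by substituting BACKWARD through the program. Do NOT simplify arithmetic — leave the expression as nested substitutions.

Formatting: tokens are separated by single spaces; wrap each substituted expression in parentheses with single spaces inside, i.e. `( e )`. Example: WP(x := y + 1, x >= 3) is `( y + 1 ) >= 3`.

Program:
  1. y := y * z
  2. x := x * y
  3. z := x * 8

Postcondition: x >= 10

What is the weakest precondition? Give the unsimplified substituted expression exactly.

post: x >= 10
stmt 3: z := x * 8  -- replace 0 occurrence(s) of z with (x * 8)
  => x >= 10
stmt 2: x := x * y  -- replace 1 occurrence(s) of x with (x * y)
  => ( x * y ) >= 10
stmt 1: y := y * z  -- replace 1 occurrence(s) of y with (y * z)
  => ( x * ( y * z ) ) >= 10

Answer: ( x * ( y * z ) ) >= 10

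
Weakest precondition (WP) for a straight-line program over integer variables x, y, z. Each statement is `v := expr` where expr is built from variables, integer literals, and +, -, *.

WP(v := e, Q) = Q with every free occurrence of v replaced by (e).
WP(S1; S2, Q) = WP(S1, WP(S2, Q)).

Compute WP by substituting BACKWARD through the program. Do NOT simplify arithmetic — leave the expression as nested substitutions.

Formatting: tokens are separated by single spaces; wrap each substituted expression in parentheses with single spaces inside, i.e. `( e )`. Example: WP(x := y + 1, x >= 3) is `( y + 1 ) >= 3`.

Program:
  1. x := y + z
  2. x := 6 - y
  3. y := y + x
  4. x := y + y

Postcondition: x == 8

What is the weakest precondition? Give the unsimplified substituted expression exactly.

Answer: ( ( y + ( 6 - y ) ) + ( y + ( 6 - y ) ) ) == 8

Derivation:
post: x == 8
stmt 4: x := y + y  -- replace 1 occurrence(s) of x with (y + y)
  => ( y + y ) == 8
stmt 3: y := y + x  -- replace 2 occurrence(s) of y with (y + x)
  => ( ( y + x ) + ( y + x ) ) == 8
stmt 2: x := 6 - y  -- replace 2 occurrence(s) of x with (6 - y)
  => ( ( y + ( 6 - y ) ) + ( y + ( 6 - y ) ) ) == 8
stmt 1: x := y + z  -- replace 0 occurrence(s) of x with (y + z)
  => ( ( y + ( 6 - y ) ) + ( y + ( 6 - y ) ) ) == 8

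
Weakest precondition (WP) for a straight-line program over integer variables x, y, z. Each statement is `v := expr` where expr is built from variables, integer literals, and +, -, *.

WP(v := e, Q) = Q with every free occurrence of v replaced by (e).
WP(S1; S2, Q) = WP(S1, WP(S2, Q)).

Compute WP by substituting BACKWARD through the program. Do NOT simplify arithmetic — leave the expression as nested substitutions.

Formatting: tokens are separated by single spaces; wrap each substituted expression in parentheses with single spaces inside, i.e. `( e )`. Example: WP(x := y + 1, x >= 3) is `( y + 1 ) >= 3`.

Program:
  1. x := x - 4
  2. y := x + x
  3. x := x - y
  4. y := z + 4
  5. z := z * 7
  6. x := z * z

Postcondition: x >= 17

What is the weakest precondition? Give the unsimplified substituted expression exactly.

Answer: ( ( z * 7 ) * ( z * 7 ) ) >= 17

Derivation:
post: x >= 17
stmt 6: x := z * z  -- replace 1 occurrence(s) of x with (z * z)
  => ( z * z ) >= 17
stmt 5: z := z * 7  -- replace 2 occurrence(s) of z with (z * 7)
  => ( ( z * 7 ) * ( z * 7 ) ) >= 17
stmt 4: y := z + 4  -- replace 0 occurrence(s) of y with (z + 4)
  => ( ( z * 7 ) * ( z * 7 ) ) >= 17
stmt 3: x := x - y  -- replace 0 occurrence(s) of x with (x - y)
  => ( ( z * 7 ) * ( z * 7 ) ) >= 17
stmt 2: y := x + x  -- replace 0 occurrence(s) of y with (x + x)
  => ( ( z * 7 ) * ( z * 7 ) ) >= 17
stmt 1: x := x - 4  -- replace 0 occurrence(s) of x with (x - 4)
  => ( ( z * 7 ) * ( z * 7 ) ) >= 17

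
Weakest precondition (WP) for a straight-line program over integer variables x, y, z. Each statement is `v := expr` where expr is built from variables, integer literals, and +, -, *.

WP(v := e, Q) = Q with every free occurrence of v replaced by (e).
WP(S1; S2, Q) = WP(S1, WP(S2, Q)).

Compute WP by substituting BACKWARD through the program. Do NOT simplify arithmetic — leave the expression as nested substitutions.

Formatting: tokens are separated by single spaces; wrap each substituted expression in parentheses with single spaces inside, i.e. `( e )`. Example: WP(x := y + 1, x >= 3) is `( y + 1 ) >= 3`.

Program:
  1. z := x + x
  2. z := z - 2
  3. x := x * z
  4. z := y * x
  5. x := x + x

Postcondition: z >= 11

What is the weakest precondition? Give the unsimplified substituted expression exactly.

post: z >= 11
stmt 5: x := x + x  -- replace 0 occurrence(s) of x with (x + x)
  => z >= 11
stmt 4: z := y * x  -- replace 1 occurrence(s) of z with (y * x)
  => ( y * x ) >= 11
stmt 3: x := x * z  -- replace 1 occurrence(s) of x with (x * z)
  => ( y * ( x * z ) ) >= 11
stmt 2: z := z - 2  -- replace 1 occurrence(s) of z with (z - 2)
  => ( y * ( x * ( z - 2 ) ) ) >= 11
stmt 1: z := x + x  -- replace 1 occurrence(s) of z with (x + x)
  => ( y * ( x * ( ( x + x ) - 2 ) ) ) >= 11

Answer: ( y * ( x * ( ( x + x ) - 2 ) ) ) >= 11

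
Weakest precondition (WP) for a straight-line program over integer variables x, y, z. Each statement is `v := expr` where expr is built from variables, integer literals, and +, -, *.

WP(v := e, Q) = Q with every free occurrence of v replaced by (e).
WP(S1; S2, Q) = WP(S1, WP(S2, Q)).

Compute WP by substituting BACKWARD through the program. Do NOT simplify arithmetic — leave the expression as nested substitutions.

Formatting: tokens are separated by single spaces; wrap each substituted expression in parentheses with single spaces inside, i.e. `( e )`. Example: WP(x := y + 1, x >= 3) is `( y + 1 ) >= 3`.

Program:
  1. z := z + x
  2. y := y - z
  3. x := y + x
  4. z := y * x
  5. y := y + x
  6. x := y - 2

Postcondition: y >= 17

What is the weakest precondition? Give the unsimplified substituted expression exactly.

post: y >= 17
stmt 6: x := y - 2  -- replace 0 occurrence(s) of x with (y - 2)
  => y >= 17
stmt 5: y := y + x  -- replace 1 occurrence(s) of y with (y + x)
  => ( y + x ) >= 17
stmt 4: z := y * x  -- replace 0 occurrence(s) of z with (y * x)
  => ( y + x ) >= 17
stmt 3: x := y + x  -- replace 1 occurrence(s) of x with (y + x)
  => ( y + ( y + x ) ) >= 17
stmt 2: y := y - z  -- replace 2 occurrence(s) of y with (y - z)
  => ( ( y - z ) + ( ( y - z ) + x ) ) >= 17
stmt 1: z := z + x  -- replace 2 occurrence(s) of z with (z + x)
  => ( ( y - ( z + x ) ) + ( ( y - ( z + x ) ) + x ) ) >= 17

Answer: ( ( y - ( z + x ) ) + ( ( y - ( z + x ) ) + x ) ) >= 17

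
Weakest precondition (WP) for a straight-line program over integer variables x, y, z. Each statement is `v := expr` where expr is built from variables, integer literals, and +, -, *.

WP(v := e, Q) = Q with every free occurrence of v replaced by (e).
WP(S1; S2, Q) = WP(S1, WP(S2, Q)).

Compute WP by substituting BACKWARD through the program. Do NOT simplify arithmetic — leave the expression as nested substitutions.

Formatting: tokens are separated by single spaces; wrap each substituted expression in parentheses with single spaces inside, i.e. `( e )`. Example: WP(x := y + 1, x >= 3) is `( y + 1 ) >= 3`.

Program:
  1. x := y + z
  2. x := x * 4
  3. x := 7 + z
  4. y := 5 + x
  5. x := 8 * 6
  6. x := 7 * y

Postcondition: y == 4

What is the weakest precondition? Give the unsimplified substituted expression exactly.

Answer: ( 5 + ( 7 + z ) ) == 4

Derivation:
post: y == 4
stmt 6: x := 7 * y  -- replace 0 occurrence(s) of x with (7 * y)
  => y == 4
stmt 5: x := 8 * 6  -- replace 0 occurrence(s) of x with (8 * 6)
  => y == 4
stmt 4: y := 5 + x  -- replace 1 occurrence(s) of y with (5 + x)
  => ( 5 + x ) == 4
stmt 3: x := 7 + z  -- replace 1 occurrence(s) of x with (7 + z)
  => ( 5 + ( 7 + z ) ) == 4
stmt 2: x := x * 4  -- replace 0 occurrence(s) of x with (x * 4)
  => ( 5 + ( 7 + z ) ) == 4
stmt 1: x := y + z  -- replace 0 occurrence(s) of x with (y + z)
  => ( 5 + ( 7 + z ) ) == 4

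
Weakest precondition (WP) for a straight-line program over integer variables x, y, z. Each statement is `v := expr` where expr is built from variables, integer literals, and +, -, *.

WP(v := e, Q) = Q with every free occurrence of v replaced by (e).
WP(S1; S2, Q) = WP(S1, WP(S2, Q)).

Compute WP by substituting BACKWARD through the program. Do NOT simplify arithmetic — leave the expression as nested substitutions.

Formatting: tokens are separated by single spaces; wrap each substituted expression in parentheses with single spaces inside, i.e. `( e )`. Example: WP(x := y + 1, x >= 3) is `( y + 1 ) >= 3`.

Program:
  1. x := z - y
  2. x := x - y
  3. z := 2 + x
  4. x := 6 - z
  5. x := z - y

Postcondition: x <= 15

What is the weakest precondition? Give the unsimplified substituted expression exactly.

Answer: ( ( 2 + ( ( z - y ) - y ) ) - y ) <= 15

Derivation:
post: x <= 15
stmt 5: x := z - y  -- replace 1 occurrence(s) of x with (z - y)
  => ( z - y ) <= 15
stmt 4: x := 6 - z  -- replace 0 occurrence(s) of x with (6 - z)
  => ( z - y ) <= 15
stmt 3: z := 2 + x  -- replace 1 occurrence(s) of z with (2 + x)
  => ( ( 2 + x ) - y ) <= 15
stmt 2: x := x - y  -- replace 1 occurrence(s) of x with (x - y)
  => ( ( 2 + ( x - y ) ) - y ) <= 15
stmt 1: x := z - y  -- replace 1 occurrence(s) of x with (z - y)
  => ( ( 2 + ( ( z - y ) - y ) ) - y ) <= 15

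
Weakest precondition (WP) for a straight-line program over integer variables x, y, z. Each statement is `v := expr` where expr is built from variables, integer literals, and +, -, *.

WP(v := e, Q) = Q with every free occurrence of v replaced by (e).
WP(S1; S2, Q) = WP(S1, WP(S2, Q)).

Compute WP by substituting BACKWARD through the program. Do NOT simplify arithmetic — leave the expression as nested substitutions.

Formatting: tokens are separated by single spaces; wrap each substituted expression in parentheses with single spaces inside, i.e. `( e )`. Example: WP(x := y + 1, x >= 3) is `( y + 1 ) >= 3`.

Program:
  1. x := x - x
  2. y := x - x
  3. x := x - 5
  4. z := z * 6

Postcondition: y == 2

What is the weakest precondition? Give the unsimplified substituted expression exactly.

Answer: ( ( x - x ) - ( x - x ) ) == 2

Derivation:
post: y == 2
stmt 4: z := z * 6  -- replace 0 occurrence(s) of z with (z * 6)
  => y == 2
stmt 3: x := x - 5  -- replace 0 occurrence(s) of x with (x - 5)
  => y == 2
stmt 2: y := x - x  -- replace 1 occurrence(s) of y with (x - x)
  => ( x - x ) == 2
stmt 1: x := x - x  -- replace 2 occurrence(s) of x with (x - x)
  => ( ( x - x ) - ( x - x ) ) == 2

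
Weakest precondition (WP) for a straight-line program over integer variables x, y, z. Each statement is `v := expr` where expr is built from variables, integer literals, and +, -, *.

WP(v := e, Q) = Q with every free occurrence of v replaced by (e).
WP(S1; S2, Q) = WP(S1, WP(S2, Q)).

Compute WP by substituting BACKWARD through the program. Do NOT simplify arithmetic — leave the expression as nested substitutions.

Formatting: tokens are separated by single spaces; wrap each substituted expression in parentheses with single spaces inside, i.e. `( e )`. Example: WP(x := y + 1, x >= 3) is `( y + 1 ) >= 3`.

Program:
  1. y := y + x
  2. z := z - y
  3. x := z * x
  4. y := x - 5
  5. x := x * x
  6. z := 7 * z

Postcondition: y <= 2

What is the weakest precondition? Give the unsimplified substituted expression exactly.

post: y <= 2
stmt 6: z := 7 * z  -- replace 0 occurrence(s) of z with (7 * z)
  => y <= 2
stmt 5: x := x * x  -- replace 0 occurrence(s) of x with (x * x)
  => y <= 2
stmt 4: y := x - 5  -- replace 1 occurrence(s) of y with (x - 5)
  => ( x - 5 ) <= 2
stmt 3: x := z * x  -- replace 1 occurrence(s) of x with (z * x)
  => ( ( z * x ) - 5 ) <= 2
stmt 2: z := z - y  -- replace 1 occurrence(s) of z with (z - y)
  => ( ( ( z - y ) * x ) - 5 ) <= 2
stmt 1: y := y + x  -- replace 1 occurrence(s) of y with (y + x)
  => ( ( ( z - ( y + x ) ) * x ) - 5 ) <= 2

Answer: ( ( ( z - ( y + x ) ) * x ) - 5 ) <= 2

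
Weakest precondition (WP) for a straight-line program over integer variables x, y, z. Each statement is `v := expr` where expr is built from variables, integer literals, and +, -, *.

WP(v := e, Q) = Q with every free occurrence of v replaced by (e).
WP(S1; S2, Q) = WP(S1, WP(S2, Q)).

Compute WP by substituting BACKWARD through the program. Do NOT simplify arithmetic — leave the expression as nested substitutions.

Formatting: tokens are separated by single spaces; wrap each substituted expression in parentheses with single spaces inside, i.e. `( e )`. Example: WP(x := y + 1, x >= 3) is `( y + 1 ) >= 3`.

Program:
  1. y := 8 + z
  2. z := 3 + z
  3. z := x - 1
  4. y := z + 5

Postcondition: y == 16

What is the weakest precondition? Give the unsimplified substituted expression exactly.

post: y == 16
stmt 4: y := z + 5  -- replace 1 occurrence(s) of y with (z + 5)
  => ( z + 5 ) == 16
stmt 3: z := x - 1  -- replace 1 occurrence(s) of z with (x - 1)
  => ( ( x - 1 ) + 5 ) == 16
stmt 2: z := 3 + z  -- replace 0 occurrence(s) of z with (3 + z)
  => ( ( x - 1 ) + 5 ) == 16
stmt 1: y := 8 + z  -- replace 0 occurrence(s) of y with (8 + z)
  => ( ( x - 1 ) + 5 ) == 16

Answer: ( ( x - 1 ) + 5 ) == 16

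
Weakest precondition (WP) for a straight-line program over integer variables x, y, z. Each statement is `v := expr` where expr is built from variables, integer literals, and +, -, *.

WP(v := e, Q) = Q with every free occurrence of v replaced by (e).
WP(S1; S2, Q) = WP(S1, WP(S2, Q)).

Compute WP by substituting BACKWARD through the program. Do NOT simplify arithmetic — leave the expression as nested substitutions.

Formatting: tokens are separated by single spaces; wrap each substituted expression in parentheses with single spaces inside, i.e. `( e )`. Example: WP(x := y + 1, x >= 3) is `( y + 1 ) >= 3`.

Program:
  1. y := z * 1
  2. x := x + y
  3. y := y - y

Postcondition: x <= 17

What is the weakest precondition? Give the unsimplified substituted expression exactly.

Answer: ( x + ( z * 1 ) ) <= 17

Derivation:
post: x <= 17
stmt 3: y := y - y  -- replace 0 occurrence(s) of y with (y - y)
  => x <= 17
stmt 2: x := x + y  -- replace 1 occurrence(s) of x with (x + y)
  => ( x + y ) <= 17
stmt 1: y := z * 1  -- replace 1 occurrence(s) of y with (z * 1)
  => ( x + ( z * 1 ) ) <= 17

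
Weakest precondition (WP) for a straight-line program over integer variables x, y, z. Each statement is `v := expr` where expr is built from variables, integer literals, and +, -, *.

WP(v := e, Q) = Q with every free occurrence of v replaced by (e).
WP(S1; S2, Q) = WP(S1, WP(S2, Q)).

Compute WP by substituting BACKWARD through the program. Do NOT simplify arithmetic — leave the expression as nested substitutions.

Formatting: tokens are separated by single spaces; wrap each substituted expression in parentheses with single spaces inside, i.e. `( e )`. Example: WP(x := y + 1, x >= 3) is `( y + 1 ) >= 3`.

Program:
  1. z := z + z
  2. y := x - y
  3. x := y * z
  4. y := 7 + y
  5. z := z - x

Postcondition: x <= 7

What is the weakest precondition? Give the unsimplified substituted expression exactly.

post: x <= 7
stmt 5: z := z - x  -- replace 0 occurrence(s) of z with (z - x)
  => x <= 7
stmt 4: y := 7 + y  -- replace 0 occurrence(s) of y with (7 + y)
  => x <= 7
stmt 3: x := y * z  -- replace 1 occurrence(s) of x with (y * z)
  => ( y * z ) <= 7
stmt 2: y := x - y  -- replace 1 occurrence(s) of y with (x - y)
  => ( ( x - y ) * z ) <= 7
stmt 1: z := z + z  -- replace 1 occurrence(s) of z with (z + z)
  => ( ( x - y ) * ( z + z ) ) <= 7

Answer: ( ( x - y ) * ( z + z ) ) <= 7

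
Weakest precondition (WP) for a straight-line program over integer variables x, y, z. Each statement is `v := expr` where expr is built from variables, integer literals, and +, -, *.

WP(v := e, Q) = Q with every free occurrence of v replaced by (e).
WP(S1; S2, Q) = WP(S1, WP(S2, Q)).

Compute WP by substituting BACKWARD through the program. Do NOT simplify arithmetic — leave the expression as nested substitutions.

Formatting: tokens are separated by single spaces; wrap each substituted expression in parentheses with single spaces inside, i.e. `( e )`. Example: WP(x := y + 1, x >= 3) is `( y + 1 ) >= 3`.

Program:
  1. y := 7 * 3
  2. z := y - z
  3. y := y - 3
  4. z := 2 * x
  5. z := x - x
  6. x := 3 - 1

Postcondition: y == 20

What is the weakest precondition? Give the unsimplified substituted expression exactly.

Answer: ( ( 7 * 3 ) - 3 ) == 20

Derivation:
post: y == 20
stmt 6: x := 3 - 1  -- replace 0 occurrence(s) of x with (3 - 1)
  => y == 20
stmt 5: z := x - x  -- replace 0 occurrence(s) of z with (x - x)
  => y == 20
stmt 4: z := 2 * x  -- replace 0 occurrence(s) of z with (2 * x)
  => y == 20
stmt 3: y := y - 3  -- replace 1 occurrence(s) of y with (y - 3)
  => ( y - 3 ) == 20
stmt 2: z := y - z  -- replace 0 occurrence(s) of z with (y - z)
  => ( y - 3 ) == 20
stmt 1: y := 7 * 3  -- replace 1 occurrence(s) of y with (7 * 3)
  => ( ( 7 * 3 ) - 3 ) == 20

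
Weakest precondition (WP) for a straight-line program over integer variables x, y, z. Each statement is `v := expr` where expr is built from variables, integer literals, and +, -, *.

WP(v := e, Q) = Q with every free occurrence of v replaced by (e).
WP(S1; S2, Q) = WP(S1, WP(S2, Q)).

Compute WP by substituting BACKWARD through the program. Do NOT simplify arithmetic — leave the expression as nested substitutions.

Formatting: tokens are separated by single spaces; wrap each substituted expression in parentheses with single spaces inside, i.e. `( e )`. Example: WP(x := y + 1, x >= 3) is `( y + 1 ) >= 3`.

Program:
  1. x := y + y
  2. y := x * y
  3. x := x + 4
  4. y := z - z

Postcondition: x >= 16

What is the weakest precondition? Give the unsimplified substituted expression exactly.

post: x >= 16
stmt 4: y := z - z  -- replace 0 occurrence(s) of y with (z - z)
  => x >= 16
stmt 3: x := x + 4  -- replace 1 occurrence(s) of x with (x + 4)
  => ( x + 4 ) >= 16
stmt 2: y := x * y  -- replace 0 occurrence(s) of y with (x * y)
  => ( x + 4 ) >= 16
stmt 1: x := y + y  -- replace 1 occurrence(s) of x with (y + y)
  => ( ( y + y ) + 4 ) >= 16

Answer: ( ( y + y ) + 4 ) >= 16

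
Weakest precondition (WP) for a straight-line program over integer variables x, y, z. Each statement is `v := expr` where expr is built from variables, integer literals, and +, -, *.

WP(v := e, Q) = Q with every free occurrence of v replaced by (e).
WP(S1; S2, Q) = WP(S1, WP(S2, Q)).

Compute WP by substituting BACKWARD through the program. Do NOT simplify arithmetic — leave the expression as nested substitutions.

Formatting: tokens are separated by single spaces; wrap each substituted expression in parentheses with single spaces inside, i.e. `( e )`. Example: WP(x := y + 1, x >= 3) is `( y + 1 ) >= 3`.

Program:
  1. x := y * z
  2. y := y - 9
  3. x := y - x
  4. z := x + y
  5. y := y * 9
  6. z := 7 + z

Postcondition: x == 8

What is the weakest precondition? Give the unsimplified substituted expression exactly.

post: x == 8
stmt 6: z := 7 + z  -- replace 0 occurrence(s) of z with (7 + z)
  => x == 8
stmt 5: y := y * 9  -- replace 0 occurrence(s) of y with (y * 9)
  => x == 8
stmt 4: z := x + y  -- replace 0 occurrence(s) of z with (x + y)
  => x == 8
stmt 3: x := y - x  -- replace 1 occurrence(s) of x with (y - x)
  => ( y - x ) == 8
stmt 2: y := y - 9  -- replace 1 occurrence(s) of y with (y - 9)
  => ( ( y - 9 ) - x ) == 8
stmt 1: x := y * z  -- replace 1 occurrence(s) of x with (y * z)
  => ( ( y - 9 ) - ( y * z ) ) == 8

Answer: ( ( y - 9 ) - ( y * z ) ) == 8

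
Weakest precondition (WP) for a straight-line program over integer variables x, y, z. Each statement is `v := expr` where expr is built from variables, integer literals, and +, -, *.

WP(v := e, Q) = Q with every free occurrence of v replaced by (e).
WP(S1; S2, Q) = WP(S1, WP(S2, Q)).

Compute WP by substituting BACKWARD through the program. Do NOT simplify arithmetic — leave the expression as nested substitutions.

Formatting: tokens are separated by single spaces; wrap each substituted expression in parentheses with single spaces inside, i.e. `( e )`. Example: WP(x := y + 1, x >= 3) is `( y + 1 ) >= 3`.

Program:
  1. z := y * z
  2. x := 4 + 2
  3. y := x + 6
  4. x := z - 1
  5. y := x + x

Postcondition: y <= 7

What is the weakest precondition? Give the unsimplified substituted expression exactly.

Answer: ( ( ( y * z ) - 1 ) + ( ( y * z ) - 1 ) ) <= 7

Derivation:
post: y <= 7
stmt 5: y := x + x  -- replace 1 occurrence(s) of y with (x + x)
  => ( x + x ) <= 7
stmt 4: x := z - 1  -- replace 2 occurrence(s) of x with (z - 1)
  => ( ( z - 1 ) + ( z - 1 ) ) <= 7
stmt 3: y := x + 6  -- replace 0 occurrence(s) of y with (x + 6)
  => ( ( z - 1 ) + ( z - 1 ) ) <= 7
stmt 2: x := 4 + 2  -- replace 0 occurrence(s) of x with (4 + 2)
  => ( ( z - 1 ) + ( z - 1 ) ) <= 7
stmt 1: z := y * z  -- replace 2 occurrence(s) of z with (y * z)
  => ( ( ( y * z ) - 1 ) + ( ( y * z ) - 1 ) ) <= 7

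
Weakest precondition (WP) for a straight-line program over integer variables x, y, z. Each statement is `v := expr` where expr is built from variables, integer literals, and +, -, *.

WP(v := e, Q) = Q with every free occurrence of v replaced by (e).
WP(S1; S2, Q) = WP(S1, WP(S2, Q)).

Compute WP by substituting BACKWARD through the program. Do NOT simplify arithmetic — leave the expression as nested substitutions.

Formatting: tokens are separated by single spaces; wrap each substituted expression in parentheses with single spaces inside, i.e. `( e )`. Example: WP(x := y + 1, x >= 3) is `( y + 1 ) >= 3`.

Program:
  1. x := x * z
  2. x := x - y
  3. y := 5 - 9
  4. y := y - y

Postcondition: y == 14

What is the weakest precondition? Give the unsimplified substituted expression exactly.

post: y == 14
stmt 4: y := y - y  -- replace 1 occurrence(s) of y with (y - y)
  => ( y - y ) == 14
stmt 3: y := 5 - 9  -- replace 2 occurrence(s) of y with (5 - 9)
  => ( ( 5 - 9 ) - ( 5 - 9 ) ) == 14
stmt 2: x := x - y  -- replace 0 occurrence(s) of x with (x - y)
  => ( ( 5 - 9 ) - ( 5 - 9 ) ) == 14
stmt 1: x := x * z  -- replace 0 occurrence(s) of x with (x * z)
  => ( ( 5 - 9 ) - ( 5 - 9 ) ) == 14

Answer: ( ( 5 - 9 ) - ( 5 - 9 ) ) == 14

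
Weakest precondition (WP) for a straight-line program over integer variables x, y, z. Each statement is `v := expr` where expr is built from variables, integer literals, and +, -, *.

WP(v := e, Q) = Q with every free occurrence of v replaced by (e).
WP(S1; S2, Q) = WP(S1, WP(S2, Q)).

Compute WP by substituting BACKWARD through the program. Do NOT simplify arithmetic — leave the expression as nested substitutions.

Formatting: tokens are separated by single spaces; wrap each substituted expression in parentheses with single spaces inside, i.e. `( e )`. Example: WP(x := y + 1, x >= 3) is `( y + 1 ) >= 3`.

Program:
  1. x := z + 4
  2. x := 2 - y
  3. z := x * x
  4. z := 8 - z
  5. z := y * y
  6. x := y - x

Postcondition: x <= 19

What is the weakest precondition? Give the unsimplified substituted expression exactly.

Answer: ( y - ( 2 - y ) ) <= 19

Derivation:
post: x <= 19
stmt 6: x := y - x  -- replace 1 occurrence(s) of x with (y - x)
  => ( y - x ) <= 19
stmt 5: z := y * y  -- replace 0 occurrence(s) of z with (y * y)
  => ( y - x ) <= 19
stmt 4: z := 8 - z  -- replace 0 occurrence(s) of z with (8 - z)
  => ( y - x ) <= 19
stmt 3: z := x * x  -- replace 0 occurrence(s) of z with (x * x)
  => ( y - x ) <= 19
stmt 2: x := 2 - y  -- replace 1 occurrence(s) of x with (2 - y)
  => ( y - ( 2 - y ) ) <= 19
stmt 1: x := z + 4  -- replace 0 occurrence(s) of x with (z + 4)
  => ( y - ( 2 - y ) ) <= 19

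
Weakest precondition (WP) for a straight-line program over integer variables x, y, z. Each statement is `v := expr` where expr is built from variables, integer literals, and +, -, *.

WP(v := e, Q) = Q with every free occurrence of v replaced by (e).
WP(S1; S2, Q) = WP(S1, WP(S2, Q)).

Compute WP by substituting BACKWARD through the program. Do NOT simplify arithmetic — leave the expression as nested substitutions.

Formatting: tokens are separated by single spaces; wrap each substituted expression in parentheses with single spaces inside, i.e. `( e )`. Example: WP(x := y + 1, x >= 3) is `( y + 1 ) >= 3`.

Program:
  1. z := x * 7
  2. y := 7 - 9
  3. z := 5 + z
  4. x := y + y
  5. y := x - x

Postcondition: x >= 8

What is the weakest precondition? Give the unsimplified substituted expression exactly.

Answer: ( ( 7 - 9 ) + ( 7 - 9 ) ) >= 8

Derivation:
post: x >= 8
stmt 5: y := x - x  -- replace 0 occurrence(s) of y with (x - x)
  => x >= 8
stmt 4: x := y + y  -- replace 1 occurrence(s) of x with (y + y)
  => ( y + y ) >= 8
stmt 3: z := 5 + z  -- replace 0 occurrence(s) of z with (5 + z)
  => ( y + y ) >= 8
stmt 2: y := 7 - 9  -- replace 2 occurrence(s) of y with (7 - 9)
  => ( ( 7 - 9 ) + ( 7 - 9 ) ) >= 8
stmt 1: z := x * 7  -- replace 0 occurrence(s) of z with (x * 7)
  => ( ( 7 - 9 ) + ( 7 - 9 ) ) >= 8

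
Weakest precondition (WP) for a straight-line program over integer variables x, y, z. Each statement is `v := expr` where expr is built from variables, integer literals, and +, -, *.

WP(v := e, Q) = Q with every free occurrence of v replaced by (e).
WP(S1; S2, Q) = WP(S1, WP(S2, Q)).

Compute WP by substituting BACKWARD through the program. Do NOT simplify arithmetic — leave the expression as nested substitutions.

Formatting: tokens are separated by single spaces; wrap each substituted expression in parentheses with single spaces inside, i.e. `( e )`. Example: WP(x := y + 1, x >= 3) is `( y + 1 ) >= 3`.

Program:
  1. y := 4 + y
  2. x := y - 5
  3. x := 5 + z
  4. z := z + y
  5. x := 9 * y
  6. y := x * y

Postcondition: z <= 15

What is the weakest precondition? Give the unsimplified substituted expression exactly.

Answer: ( z + ( 4 + y ) ) <= 15

Derivation:
post: z <= 15
stmt 6: y := x * y  -- replace 0 occurrence(s) of y with (x * y)
  => z <= 15
stmt 5: x := 9 * y  -- replace 0 occurrence(s) of x with (9 * y)
  => z <= 15
stmt 4: z := z + y  -- replace 1 occurrence(s) of z with (z + y)
  => ( z + y ) <= 15
stmt 3: x := 5 + z  -- replace 0 occurrence(s) of x with (5 + z)
  => ( z + y ) <= 15
stmt 2: x := y - 5  -- replace 0 occurrence(s) of x with (y - 5)
  => ( z + y ) <= 15
stmt 1: y := 4 + y  -- replace 1 occurrence(s) of y with (4 + y)
  => ( z + ( 4 + y ) ) <= 15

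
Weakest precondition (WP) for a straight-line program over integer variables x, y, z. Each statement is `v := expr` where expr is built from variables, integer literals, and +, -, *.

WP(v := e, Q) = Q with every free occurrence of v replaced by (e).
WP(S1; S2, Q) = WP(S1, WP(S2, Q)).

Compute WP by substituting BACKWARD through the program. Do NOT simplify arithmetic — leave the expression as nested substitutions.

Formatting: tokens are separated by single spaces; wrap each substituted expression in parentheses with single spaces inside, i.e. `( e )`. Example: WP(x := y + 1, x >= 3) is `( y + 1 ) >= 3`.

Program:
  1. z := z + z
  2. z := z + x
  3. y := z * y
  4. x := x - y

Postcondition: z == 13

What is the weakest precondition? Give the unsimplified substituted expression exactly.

post: z == 13
stmt 4: x := x - y  -- replace 0 occurrence(s) of x with (x - y)
  => z == 13
stmt 3: y := z * y  -- replace 0 occurrence(s) of y with (z * y)
  => z == 13
stmt 2: z := z + x  -- replace 1 occurrence(s) of z with (z + x)
  => ( z + x ) == 13
stmt 1: z := z + z  -- replace 1 occurrence(s) of z with (z + z)
  => ( ( z + z ) + x ) == 13

Answer: ( ( z + z ) + x ) == 13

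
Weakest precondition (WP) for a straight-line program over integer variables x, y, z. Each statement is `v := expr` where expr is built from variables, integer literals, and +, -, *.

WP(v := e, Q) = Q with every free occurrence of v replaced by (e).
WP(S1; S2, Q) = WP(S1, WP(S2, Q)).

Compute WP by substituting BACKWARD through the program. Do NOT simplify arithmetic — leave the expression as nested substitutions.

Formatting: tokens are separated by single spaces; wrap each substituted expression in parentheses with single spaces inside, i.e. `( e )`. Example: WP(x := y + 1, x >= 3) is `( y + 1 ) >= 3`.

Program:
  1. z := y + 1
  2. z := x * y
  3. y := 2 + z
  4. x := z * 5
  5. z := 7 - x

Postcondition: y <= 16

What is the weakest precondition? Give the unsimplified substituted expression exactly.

Answer: ( 2 + ( x * y ) ) <= 16

Derivation:
post: y <= 16
stmt 5: z := 7 - x  -- replace 0 occurrence(s) of z with (7 - x)
  => y <= 16
stmt 4: x := z * 5  -- replace 0 occurrence(s) of x with (z * 5)
  => y <= 16
stmt 3: y := 2 + z  -- replace 1 occurrence(s) of y with (2 + z)
  => ( 2 + z ) <= 16
stmt 2: z := x * y  -- replace 1 occurrence(s) of z with (x * y)
  => ( 2 + ( x * y ) ) <= 16
stmt 1: z := y + 1  -- replace 0 occurrence(s) of z with (y + 1)
  => ( 2 + ( x * y ) ) <= 16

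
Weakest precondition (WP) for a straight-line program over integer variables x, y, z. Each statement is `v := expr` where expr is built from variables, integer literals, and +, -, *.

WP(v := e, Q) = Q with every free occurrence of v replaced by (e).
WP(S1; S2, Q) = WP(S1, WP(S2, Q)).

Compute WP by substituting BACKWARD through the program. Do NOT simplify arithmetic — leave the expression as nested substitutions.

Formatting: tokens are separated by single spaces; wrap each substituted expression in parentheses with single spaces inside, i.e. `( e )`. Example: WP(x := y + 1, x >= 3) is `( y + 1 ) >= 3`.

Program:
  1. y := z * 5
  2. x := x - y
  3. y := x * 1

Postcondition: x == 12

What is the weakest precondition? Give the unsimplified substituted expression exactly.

post: x == 12
stmt 3: y := x * 1  -- replace 0 occurrence(s) of y with (x * 1)
  => x == 12
stmt 2: x := x - y  -- replace 1 occurrence(s) of x with (x - y)
  => ( x - y ) == 12
stmt 1: y := z * 5  -- replace 1 occurrence(s) of y with (z * 5)
  => ( x - ( z * 5 ) ) == 12

Answer: ( x - ( z * 5 ) ) == 12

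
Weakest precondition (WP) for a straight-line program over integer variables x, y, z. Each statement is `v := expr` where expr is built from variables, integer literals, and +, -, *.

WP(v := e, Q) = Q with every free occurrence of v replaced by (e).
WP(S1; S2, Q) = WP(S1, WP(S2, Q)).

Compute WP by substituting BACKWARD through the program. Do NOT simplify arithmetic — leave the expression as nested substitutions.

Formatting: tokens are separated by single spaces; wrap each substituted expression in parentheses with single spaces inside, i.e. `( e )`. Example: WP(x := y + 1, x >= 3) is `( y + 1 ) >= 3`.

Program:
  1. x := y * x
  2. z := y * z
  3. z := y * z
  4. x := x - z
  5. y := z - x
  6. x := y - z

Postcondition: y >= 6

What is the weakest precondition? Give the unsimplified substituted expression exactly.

Answer: ( ( y * ( y * z ) ) - ( ( y * x ) - ( y * ( y * z ) ) ) ) >= 6

Derivation:
post: y >= 6
stmt 6: x := y - z  -- replace 0 occurrence(s) of x with (y - z)
  => y >= 6
stmt 5: y := z - x  -- replace 1 occurrence(s) of y with (z - x)
  => ( z - x ) >= 6
stmt 4: x := x - z  -- replace 1 occurrence(s) of x with (x - z)
  => ( z - ( x - z ) ) >= 6
stmt 3: z := y * z  -- replace 2 occurrence(s) of z with (y * z)
  => ( ( y * z ) - ( x - ( y * z ) ) ) >= 6
stmt 2: z := y * z  -- replace 2 occurrence(s) of z with (y * z)
  => ( ( y * ( y * z ) ) - ( x - ( y * ( y * z ) ) ) ) >= 6
stmt 1: x := y * x  -- replace 1 occurrence(s) of x with (y * x)
  => ( ( y * ( y * z ) ) - ( ( y * x ) - ( y * ( y * z ) ) ) ) >= 6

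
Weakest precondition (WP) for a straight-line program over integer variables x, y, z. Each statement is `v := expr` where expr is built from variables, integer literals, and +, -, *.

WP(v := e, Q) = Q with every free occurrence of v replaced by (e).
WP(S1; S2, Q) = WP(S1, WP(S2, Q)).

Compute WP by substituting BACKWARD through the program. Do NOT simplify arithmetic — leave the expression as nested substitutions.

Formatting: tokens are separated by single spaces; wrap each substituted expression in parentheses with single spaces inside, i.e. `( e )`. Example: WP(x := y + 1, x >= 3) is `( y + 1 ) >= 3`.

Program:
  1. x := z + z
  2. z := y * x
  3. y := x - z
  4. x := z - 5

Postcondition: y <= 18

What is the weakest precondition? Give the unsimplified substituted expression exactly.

post: y <= 18
stmt 4: x := z - 5  -- replace 0 occurrence(s) of x with (z - 5)
  => y <= 18
stmt 3: y := x - z  -- replace 1 occurrence(s) of y with (x - z)
  => ( x - z ) <= 18
stmt 2: z := y * x  -- replace 1 occurrence(s) of z with (y * x)
  => ( x - ( y * x ) ) <= 18
stmt 1: x := z + z  -- replace 2 occurrence(s) of x with (z + z)
  => ( ( z + z ) - ( y * ( z + z ) ) ) <= 18

Answer: ( ( z + z ) - ( y * ( z + z ) ) ) <= 18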